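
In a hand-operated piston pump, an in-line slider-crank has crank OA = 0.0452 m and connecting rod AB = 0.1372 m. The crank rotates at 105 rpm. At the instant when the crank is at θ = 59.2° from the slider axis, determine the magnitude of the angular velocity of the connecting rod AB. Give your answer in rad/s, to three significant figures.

1.93

ω = 11 rad/s (converted from 105 rpm).
The rod makes angle φ with the slider axis where L sinφ = r sinθ; differentiating, L cosφ·φ̇ = r ω cosθ.
L cosφ = √(L² − r² sin²θ) = 0.13159 m.
|ω_rod| = r ω |cosθ| / √(L² − r² sin²θ) = 0.0452·11·0.51204/0.13159 = 1.9339 rad/s.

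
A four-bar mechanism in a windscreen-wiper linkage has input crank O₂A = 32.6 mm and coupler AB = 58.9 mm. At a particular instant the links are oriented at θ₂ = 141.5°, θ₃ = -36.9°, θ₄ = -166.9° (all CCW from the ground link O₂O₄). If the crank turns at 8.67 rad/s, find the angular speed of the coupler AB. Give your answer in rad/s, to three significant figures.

ω₂ = 8.67 rad/s
Differentiating the loop-closure r₂e^{iθ₂}+r₃e^{iθ₃}=r₁+r₄e^{iθ₄} gives r₂ω₂e^{iθ₂}+r₃ω₃e^{iθ₃}=r₄ω₄e^{iθ₄}.
Eliminating the other unknown: ω₃ = r₂ω₂ sin(θ₄−θ₂) / [r₃ sin(θ₃−θ₄)].
Numerator sine = +0.78369; denominator sine = +0.76604.
Result = 0.0326·8.67·(+0.78369) / (0.0589·(+0.76604)) = +4.9092 rad/s; magnitude 4.9092 rad/s.

4.91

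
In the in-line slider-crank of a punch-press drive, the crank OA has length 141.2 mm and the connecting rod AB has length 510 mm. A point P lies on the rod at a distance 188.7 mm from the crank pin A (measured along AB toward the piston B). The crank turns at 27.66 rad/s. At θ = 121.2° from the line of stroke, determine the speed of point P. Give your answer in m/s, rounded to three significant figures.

3.41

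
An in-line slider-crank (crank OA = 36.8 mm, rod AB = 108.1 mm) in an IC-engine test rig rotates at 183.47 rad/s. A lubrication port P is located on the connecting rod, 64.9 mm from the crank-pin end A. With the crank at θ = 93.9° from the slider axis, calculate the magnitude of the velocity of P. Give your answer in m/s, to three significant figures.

6.64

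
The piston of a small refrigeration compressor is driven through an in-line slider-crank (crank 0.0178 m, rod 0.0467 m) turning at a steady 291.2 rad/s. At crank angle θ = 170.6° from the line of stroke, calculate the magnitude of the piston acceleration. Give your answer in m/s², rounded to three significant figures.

ω = 291.2 rad/s
x(θ) = r cosθ + √(L² − r² sin²θ); with ω constant, a = ω²·d²x/dθ².
d²x/dθ² = −r cosθ − r²(cos2θ)/√u − r⁴ sin²2θ/(4u^{3/2}),  u = L² − r² sin²θ = 0.00217244 m².
Substituting r = 0.0178 m, L = 0.0467 m, θ = 170.6°: d²x/dθ² = +0.0111 m.
a = ω²·d²x/dθ² = (291.2)²·(+0.0111) = +941.26 m/s²;  |a| = 941.26 m/s².

941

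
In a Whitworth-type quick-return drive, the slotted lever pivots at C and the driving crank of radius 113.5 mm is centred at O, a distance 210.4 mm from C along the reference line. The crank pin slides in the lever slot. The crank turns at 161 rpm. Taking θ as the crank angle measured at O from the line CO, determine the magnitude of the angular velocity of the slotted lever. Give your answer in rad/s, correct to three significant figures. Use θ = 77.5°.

ω = 16.86 rad/s (from 161 rpm).
Crank pin A relative to C: A = (d + r cosθ, r sinθ); lever angle φ = atan2(r sinθ, d + r cosθ).
Differentiating tanφ: φ̇ = rω(d cosθ + r)/(d² + r² + 2dr cosθ).
d² + r² + 2dr cosθ = |CA|² = 0.0674877 m²;  d cosθ + r = +0.15904 m.
|ω_lever| = |0.1135·16.86·+0.15904| / 0.0674877 = 4.5095 rad/s.

4.51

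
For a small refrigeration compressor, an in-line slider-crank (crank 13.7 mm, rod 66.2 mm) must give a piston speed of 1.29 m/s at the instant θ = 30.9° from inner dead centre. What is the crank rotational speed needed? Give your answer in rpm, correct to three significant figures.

1490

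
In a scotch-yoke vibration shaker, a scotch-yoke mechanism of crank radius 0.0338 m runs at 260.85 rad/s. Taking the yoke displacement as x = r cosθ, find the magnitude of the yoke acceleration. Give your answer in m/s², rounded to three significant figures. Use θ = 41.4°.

ω = 260.9 rad/s
x = r cosθ ⇒ ẍ = −rω² cosθ (ω constant).
|a| = rω²|cosθ| = 0.0338·(260.9)²·|cos 41.4°| = 1725.1 m/s².

1730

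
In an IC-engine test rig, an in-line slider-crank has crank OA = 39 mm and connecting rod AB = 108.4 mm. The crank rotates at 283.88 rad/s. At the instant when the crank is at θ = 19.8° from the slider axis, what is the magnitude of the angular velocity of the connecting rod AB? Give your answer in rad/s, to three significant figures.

96.8

ω = 283.9 rad/s
The rod makes angle φ with the slider axis where L sinφ = r sinθ; differentiating, L cosφ·φ̇ = r ω cosθ.
L cosφ = √(L² − r² sin²θ) = 0.10759 m.
|ω_rod| = r ω |cosθ| / √(L² − r² sin²θ) = 0.039·283.9·0.94088/0.10759 = 96.818 rad/s.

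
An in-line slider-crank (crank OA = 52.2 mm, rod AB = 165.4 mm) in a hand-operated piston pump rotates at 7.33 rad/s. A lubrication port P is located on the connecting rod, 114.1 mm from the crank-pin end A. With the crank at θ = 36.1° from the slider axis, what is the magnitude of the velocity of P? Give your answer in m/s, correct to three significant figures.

ω = 7.33 rad/s.  Crank-pin speed |V_A| = rω = 0.38263 m/s, perpendicular to OA.
Rod angle: sinφ = −(r/L) sinθ ⇒ φ = -10.716°; ω_rod = −rω cosθ/√(L²−r²sin²θ) = -1.9023 rad/s.
V_P = V_A + ω_rod × AP, with AP = 0.1141 m along the rod.
Components: V_Px = −rω sinθ − a·ω_rod·sinφ = -0.2658 m/s;  V_Py = rω cosθ + a·ω_rod·cosφ = +0.095888 m/s.
|V_P| = √(V_Px² + V_Py²) = 0.28257 m/s.

0.283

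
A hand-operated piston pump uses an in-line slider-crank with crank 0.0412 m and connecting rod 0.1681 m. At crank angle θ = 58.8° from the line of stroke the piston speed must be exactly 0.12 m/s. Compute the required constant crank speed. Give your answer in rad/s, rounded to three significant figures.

3.01

For an in-line slider-crank, |v_piston| = rω|sinθ|·[1 + r cosθ/√(L² − r² sin²θ)].
With r = 0.0412 m, L = 0.1681 m, θ = 58.8°: the bracketed kinematic factor |dx/dθ| = 0.039817 m.
ω = v/|dx/dθ| = 0.12/0.039817 = 3.0138 rad/s.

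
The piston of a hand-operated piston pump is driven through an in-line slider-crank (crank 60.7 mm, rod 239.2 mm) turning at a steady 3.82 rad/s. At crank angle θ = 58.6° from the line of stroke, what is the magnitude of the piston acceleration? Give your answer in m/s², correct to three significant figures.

0.359

ω = 3.82 rad/s
x(θ) = r cosθ + √(L² − r² sin²θ); with ω constant, a = ω²·d²x/dθ².
d²x/dθ² = −r cosθ − r²(cos2θ)/√u − r⁴ sin²2θ/(4u^{3/2}),  u = L² − r² sin²θ = 0.0545323 m².
Substituting r = 0.0607 m, L = 0.2392 m, θ = 58.6°: d²x/dθ² = -0.024624 m.
a = ω²·d²x/dθ² = (3.82)²·(-0.024624) = -0.35932 m/s²;  |a| = 0.35932 m/s².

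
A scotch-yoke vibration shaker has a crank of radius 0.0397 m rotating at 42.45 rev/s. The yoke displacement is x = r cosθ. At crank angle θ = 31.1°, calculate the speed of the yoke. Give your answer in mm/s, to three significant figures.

5470

ω = 266.7 rad/s (from 42.45 rev/s).
x = r cosθ ⇒ ẋ = −rω sinθ.
|v| = rω|sinθ| = 0.0397·266.7·|sin 31.1°| = 5.4695 m/s = 5469.5 mm/s.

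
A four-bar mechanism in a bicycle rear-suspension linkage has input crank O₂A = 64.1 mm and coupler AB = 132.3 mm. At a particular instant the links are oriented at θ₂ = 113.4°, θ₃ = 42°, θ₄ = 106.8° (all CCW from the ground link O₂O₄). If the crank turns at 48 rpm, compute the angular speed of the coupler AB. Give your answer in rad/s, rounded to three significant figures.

0.309

ω₂ = 5.027 rad/s (from 48 rpm).
Differentiating the loop-closure r₂e^{iθ₂}+r₃e^{iθ₃}=r₁+r₄e^{iθ₄} gives r₂ω₂e^{iθ₂}+r₃ω₃e^{iθ₃}=r₄ω₄e^{iθ₄}.
Eliminating the other unknown: ω₃ = r₂ω₂ sin(θ₄−θ₂) / [r₃ sin(θ₃−θ₄)].
Numerator sine = -0.11494; denominator sine = -0.90483.
Result = 0.0641·5.027·(-0.11494) / (0.1323·(-0.90483)) = +0.30936 rad/s; magnitude 0.30936 rad/s.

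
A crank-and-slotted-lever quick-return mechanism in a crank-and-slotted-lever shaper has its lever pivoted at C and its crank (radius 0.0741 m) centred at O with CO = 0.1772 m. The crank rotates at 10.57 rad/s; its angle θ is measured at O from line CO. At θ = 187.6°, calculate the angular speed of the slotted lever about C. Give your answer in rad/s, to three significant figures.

7.32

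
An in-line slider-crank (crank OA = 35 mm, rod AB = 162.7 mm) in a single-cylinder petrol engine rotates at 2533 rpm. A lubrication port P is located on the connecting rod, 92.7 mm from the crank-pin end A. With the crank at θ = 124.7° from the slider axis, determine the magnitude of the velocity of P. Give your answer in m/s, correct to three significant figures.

7.45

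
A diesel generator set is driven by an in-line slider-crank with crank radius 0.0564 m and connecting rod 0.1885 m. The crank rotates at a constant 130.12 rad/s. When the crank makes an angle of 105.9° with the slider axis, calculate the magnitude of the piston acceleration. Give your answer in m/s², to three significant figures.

513

ω = 130.1 rad/s
x(θ) = r cosθ + √(L² − r² sin²θ); with ω constant, a = ω²·d²x/dθ².
d²x/dθ² = −r cosθ − r²(cos2θ)/√u − r⁴ sin²2θ/(4u^{3/2}),  u = L² − r² sin²θ = 0.03259 m².
Substituting r = 0.0564 m, L = 0.1885 m, θ = 105.9°: d²x/dθ² = +0.030307 m.
a = ω²·d²x/dθ² = (130.1)²·(+0.030307) = +513.14 m/s²;  |a| = 513.14 m/s².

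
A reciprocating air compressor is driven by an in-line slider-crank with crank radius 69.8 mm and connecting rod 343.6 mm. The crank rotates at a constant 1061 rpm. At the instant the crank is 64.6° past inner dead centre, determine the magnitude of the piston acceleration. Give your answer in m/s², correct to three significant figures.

ω = 2π·1061/60 = 111.1 rad/s
x(θ) = r cosθ + √(L² − r² sin²θ); with ω constant, a = ω²·d²x/dθ².
d²x/dθ² = −r cosθ − r²(cos2θ)/√u − r⁴ sin²2θ/(4u^{3/2}),  u = L² − r² sin²θ = 0.114085 m².
Substituting r = 0.0698 m, L = 0.3436 m, θ = 64.6°: d²x/dθ² = -0.020916 m.
a = ω²·d²x/dθ² = (111.1)²·(-0.020916) = -258.2 m/s²;  |a| = 258.2 m/s².

258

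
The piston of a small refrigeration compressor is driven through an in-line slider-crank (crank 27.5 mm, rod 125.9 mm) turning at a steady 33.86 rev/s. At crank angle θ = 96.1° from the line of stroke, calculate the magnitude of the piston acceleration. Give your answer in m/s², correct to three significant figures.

404

ω = 2π·33.9 = 212.7 rad/s
x(θ) = r cosθ + √(L² − r² sin²θ); with ω constant, a = ω²·d²x/dθ².
d²x/dθ² = −r cosθ − r²(cos2θ)/√u − r⁴ sin²2θ/(4u^{3/2}),  u = L² − r² sin²θ = 0.0151031 m².
Substituting r = 0.0275 m, L = 0.1259 m, θ = 96.1°: d²x/dθ² = +0.0089335 m.
a = ω²·d²x/dθ² = (212.7)²·(+0.0089335) = +404.35 m/s²;  |a| = 404.35 m/s².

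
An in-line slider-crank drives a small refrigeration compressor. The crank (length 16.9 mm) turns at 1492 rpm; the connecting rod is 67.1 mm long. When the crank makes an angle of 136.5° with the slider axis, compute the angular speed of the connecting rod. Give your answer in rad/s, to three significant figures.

29.0

ω = 156.2 rad/s (converted from 1492 rpm).
The rod makes angle φ with the slider axis where L sinφ = r sinθ; differentiating, L cosφ·φ̇ = r ω cosθ.
L cosφ = √(L² − r² sin²θ) = 0.066084 m.
|ω_rod| = r ω |cosθ| / √(L² − r² sin²θ) = 0.0169·156.2·0.72537/0.066084 = 28.984 rad/s.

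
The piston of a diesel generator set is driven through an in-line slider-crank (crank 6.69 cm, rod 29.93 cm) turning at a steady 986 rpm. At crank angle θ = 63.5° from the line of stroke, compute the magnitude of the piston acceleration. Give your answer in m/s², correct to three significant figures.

ω = 2π·986/60 = 103.3 rad/s
x(θ) = r cosθ + √(L² − r² sin²θ); with ω constant, a = ω²·d²x/dθ².
d²x/dθ² = −r cosθ − r²(cos2θ)/√u − r⁴ sin²2θ/(4u^{3/2}),  u = L² − r² sin²θ = 0.0859959 m².
Substituting r = 0.0669 m, L = 0.2993 m, θ = 63.5°: d²x/dθ² = -0.020792 m.
a = ω²·d²x/dθ² = (103.3)²·(-0.020792) = -221.67 m/s²;  |a| = 221.67 m/s².

222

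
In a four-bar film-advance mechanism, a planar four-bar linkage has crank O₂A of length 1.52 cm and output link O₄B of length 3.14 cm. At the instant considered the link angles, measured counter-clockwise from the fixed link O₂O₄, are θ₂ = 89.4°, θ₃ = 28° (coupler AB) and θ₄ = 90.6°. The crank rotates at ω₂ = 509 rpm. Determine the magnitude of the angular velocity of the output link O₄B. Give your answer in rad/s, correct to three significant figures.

25.5

ω₂ = 53.3 rad/s (from 509 rpm).
Differentiating the loop-closure r₂e^{iθ₂}+r₃e^{iθ₃}=r₁+r₄e^{iθ₄} gives r₂ω₂e^{iθ₂}+r₃ω₃e^{iθ₃}=r₄ω₄e^{iθ₄}.
Eliminating the other unknown: ω₄ = r₂ω₂ sin(θ₂−θ₃) / [r₄ sin(θ₄−θ₃)].
Numerator sine = +0.87798; denominator sine = +0.88782.
Result = 0.0152·53.3·(+0.87798) / (0.0314·(+0.88782)) = +25.517 rad/s; magnitude 25.517 rad/s.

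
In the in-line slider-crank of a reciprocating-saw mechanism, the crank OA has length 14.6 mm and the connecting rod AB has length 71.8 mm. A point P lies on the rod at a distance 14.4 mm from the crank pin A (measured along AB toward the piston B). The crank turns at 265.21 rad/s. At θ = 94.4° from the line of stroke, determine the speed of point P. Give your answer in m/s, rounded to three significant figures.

3.86

ω = 265.2 rad/s.  Crank-pin speed |V_A| = rω = 3.8721 m/s, perpendicular to OA.
Rod angle: sinφ = −(r/L) sinθ ⇒ φ = -11.697°; ω_rod = −rω cosθ/√(L²−r²sin²θ) = +4.2251 rad/s.
V_P = V_A + ω_rod × AP, with AP = 0.0144 m along the rod.
Components: V_Px = −rω sinθ − a·ω_rod·sinφ = -3.8483 m/s;  V_Py = rω cosθ + a·ω_rod·cosφ = -0.23748 m/s.
|V_P| = √(V_Px² + V_Py²) = 3.8556 m/s.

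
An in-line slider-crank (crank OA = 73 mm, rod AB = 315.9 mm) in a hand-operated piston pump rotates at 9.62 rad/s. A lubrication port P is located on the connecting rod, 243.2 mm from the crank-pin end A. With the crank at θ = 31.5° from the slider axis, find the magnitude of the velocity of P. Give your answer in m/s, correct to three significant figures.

0.445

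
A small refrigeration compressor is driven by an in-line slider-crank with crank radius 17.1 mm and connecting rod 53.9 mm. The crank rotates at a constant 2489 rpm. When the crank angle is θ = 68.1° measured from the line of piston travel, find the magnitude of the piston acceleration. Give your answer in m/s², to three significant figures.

160

ω = 2π·2489/60 = 260.6 rad/s
x(θ) = r cosθ + √(L² − r² sin²θ); with ω constant, a = ω²·d²x/dθ².
d²x/dθ² = −r cosθ − r²(cos2θ)/√u − r⁴ sin²2θ/(4u^{3/2}),  u = L² − r² sin²θ = 0.00265348 m².
Substituting r = 0.0171 m, L = 0.0539 m, θ = 68.1°: d²x/dθ² = -0.0023559 m.
a = ω²·d²x/dθ² = (260.6)²·(-0.0023559) = -160.05 m/s²;  |a| = 160.05 m/s².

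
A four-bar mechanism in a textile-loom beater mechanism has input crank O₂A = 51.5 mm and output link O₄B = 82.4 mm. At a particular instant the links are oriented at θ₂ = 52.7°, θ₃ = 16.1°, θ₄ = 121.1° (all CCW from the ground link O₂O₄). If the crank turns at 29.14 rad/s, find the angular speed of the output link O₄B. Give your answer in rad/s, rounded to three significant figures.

ω₂ = 29.14 rad/s
Differentiating the loop-closure r₂e^{iθ₂}+r₃e^{iθ₃}=r₁+r₄e^{iθ₄} gives r₂ω₂e^{iθ₂}+r₃ω₃e^{iθ₃}=r₄ω₄e^{iθ₄}.
Eliminating the other unknown: ω₄ = r₂ω₂ sin(θ₂−θ₃) / [r₄ sin(θ₄−θ₃)].
Numerator sine = +0.59622; denominator sine = +0.96593.
Result = 0.0515·29.14·(+0.59622) / (0.0824·(+0.96593)) = +11.242 rad/s; magnitude 11.242 rad/s.

11.2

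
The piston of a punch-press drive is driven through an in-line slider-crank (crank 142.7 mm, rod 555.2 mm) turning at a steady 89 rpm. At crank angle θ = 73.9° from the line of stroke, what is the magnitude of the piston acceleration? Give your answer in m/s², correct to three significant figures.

0.672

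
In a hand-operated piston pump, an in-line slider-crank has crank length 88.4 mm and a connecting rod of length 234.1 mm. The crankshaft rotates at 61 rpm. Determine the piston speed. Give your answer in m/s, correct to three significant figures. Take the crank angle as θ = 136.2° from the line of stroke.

ω = 2π·61/60 = 6.388 rad/s
For an in-line slider-crank, x = r cosθ + √(L² − r² sin²θ), so v = −rω sinθ·[1 + r cosθ/√(L² − r² sin²θ)].
With r = 0.0884 m, L = 0.2341 m, θ = 136.2°: √(L² − r² sin²θ) = 0.22596 m.
v = −0.0884·6.388·0.69214·[1 + 0.0884·-0.72176/0.22596] = -0.28049 m/s.
|v| = 0.28049 m/s.

0.280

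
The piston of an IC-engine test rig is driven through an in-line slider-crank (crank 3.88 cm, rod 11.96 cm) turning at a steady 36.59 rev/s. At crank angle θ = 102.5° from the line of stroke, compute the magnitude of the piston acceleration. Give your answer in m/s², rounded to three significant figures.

ω = 2π·36.6 = 229.9 rad/s
x(θ) = r cosθ + √(L² − r² sin²θ); with ω constant, a = ω²·d²x/dθ².
d²x/dθ² = −r cosθ − r²(cos2θ)/√u − r⁴ sin²2θ/(4u^{3/2}),  u = L² − r² sin²θ = 0.0128692 m².
Substituting r = 0.0388 m, L = 0.1196 m, θ = 102.5°: d²x/dθ² = +0.020356 m.
a = ω²·d²x/dθ² = (229.9)²·(+0.020356) = +1075.9 m/s²;  |a| = 1075.9 m/s².

1080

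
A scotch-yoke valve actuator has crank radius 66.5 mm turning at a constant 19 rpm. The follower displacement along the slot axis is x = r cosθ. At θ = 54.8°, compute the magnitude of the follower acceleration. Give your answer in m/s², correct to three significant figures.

0.152

ω = 1.99 rad/s (from 19 rpm).
x = r cosθ ⇒ ẍ = −rω² cosθ (ω constant).
|a| = rω²|cosθ| = 0.0665·(1.99)²·|cos 54.8°| = 0.15175 m/s².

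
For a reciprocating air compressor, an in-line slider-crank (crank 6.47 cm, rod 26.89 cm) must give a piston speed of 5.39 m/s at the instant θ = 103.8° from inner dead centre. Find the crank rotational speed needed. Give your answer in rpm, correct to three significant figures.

For an in-line slider-crank, |v_piston| = rω|sinθ|·[1 + r cosθ/√(L² − r² sin²θ)].
With r = 0.0647 m, L = 0.2689 m, θ = 103.8°: the bracketed kinematic factor |dx/dθ| = 0.059124 m.
ω = v/|dx/dθ| = 5.39/0.059124 = 91.165 rad/s.
N = 60ω/(2π) = 870.56 rpm.

871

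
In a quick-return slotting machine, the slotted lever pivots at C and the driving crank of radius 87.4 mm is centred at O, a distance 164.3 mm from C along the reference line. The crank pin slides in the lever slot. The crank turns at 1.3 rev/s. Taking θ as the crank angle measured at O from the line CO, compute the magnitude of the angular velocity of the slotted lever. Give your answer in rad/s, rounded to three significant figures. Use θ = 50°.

2.60

ω = 8.168 rad/s (from 1.3 rev/s).
Crank pin A relative to C: A = (d + r cosθ, r sinθ); lever angle φ = atan2(r sinθ, d + r cosθ).
Differentiating tanφ: φ̇ = rω(d cosθ + r)/(d² + r² + 2dr cosθ).
d² + r² + 2dr cosθ = |CA|² = 0.0530939 m²;  d cosθ + r = +0.19301 m.
|ω_lever| = |0.0874·8.168·+0.19301| / 0.0530939 = 2.5952 rad/s.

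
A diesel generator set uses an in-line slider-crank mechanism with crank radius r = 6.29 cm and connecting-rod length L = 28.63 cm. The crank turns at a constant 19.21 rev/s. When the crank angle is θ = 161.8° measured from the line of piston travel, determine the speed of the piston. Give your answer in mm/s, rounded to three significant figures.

1880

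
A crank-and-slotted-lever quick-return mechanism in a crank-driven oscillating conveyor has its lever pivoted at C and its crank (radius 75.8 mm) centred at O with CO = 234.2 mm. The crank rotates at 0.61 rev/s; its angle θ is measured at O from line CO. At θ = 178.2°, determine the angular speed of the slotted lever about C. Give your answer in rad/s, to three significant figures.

1.83

ω = 3.833 rad/s (from 0.61 rev/s).
Crank pin A relative to C: A = (d + r cosθ, r sinθ); lever angle φ = atan2(r sinθ, d + r cosθ).
Differentiating tanφ: φ̇ = rω(d cosθ + r)/(d² + r² + 2dr cosθ).
d² + r² + 2dr cosθ = |CA|² = 0.0251081 m²;  d cosθ + r = -0.15828 m.
|ω_lever| = |0.0758·3.833·-0.15828| / 0.0251081 = 1.8315 rad/s.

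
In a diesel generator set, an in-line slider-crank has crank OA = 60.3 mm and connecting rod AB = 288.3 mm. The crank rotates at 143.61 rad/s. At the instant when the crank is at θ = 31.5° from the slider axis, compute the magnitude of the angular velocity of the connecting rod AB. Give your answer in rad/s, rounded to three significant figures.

25.8

ω = 143.6 rad/s
The rod makes angle φ with the slider axis where L sinφ = r sinθ; differentiating, L cosφ·φ̇ = r ω cosθ.
L cosφ = √(L² − r² sin²θ) = 0.28657 m.
|ω_rod| = r ω |cosθ| / √(L² − r² sin²θ) = 0.0603·143.6·0.85264/0.28657 = 25.765 rad/s.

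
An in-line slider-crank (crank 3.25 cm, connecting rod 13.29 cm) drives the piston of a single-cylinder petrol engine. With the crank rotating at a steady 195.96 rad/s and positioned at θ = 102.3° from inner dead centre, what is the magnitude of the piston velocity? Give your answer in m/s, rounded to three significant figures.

ω = 196 rad/s
For an in-line slider-crank, x = r cosθ + √(L² − r² sin²θ), so v = −rω sinθ·[1 + r cosθ/√(L² − r² sin²θ)].
With r = 0.0325 m, L = 0.1329 m, θ = 102.3°: √(L² − r² sin²θ) = 0.12905 m.
v = −0.0325·196·0.97705·[1 + 0.0325·-0.21303/0.12905] = -5.8887 m/s.
|v| = 5.8887 m/s.

5.89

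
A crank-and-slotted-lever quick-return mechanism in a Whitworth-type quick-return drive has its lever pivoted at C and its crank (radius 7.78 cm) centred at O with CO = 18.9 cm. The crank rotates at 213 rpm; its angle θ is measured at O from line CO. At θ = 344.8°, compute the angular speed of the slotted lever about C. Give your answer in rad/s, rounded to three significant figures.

6.44

ω = 22.31 rad/s (from 213 rpm).
Crank pin A relative to C: A = (d + r cosθ, r sinθ); lever angle φ = atan2(r sinθ, d + r cosθ).
Differentiating tanφ: φ̇ = rω(d cosθ + r)/(d² + r² + 2dr cosθ).
d² + r² + 2dr cosθ = |CA|² = 0.0701534 m²;  d cosθ + r = +0.26019 m.
|ω_lever| = |0.0778·22.31·+0.26019| / 0.0701534 = 6.4362 rad/s.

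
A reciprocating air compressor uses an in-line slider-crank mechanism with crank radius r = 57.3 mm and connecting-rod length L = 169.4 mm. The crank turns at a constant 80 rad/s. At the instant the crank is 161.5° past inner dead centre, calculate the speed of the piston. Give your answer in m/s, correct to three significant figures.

0.985

ω = 80 rad/s
For an in-line slider-crank, x = r cosθ + √(L² − r² sin²θ), so v = −rω sinθ·[1 + r cosθ/√(L² − r² sin²θ)].
With r = 0.0573 m, L = 0.1694 m, θ = 161.5°: √(L² − r² sin²θ) = 0.16842 m.
v = −0.0573·80·0.31730·[1 + 0.0573·-0.94832/0.16842] = -0.98524 m/s.
|v| = 0.98524 m/s.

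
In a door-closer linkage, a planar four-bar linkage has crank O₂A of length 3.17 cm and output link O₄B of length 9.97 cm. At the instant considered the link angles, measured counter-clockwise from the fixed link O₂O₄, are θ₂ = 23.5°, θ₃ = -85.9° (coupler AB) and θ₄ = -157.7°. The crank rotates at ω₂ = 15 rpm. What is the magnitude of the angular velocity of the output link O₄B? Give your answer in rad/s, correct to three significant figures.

0.496

ω₂ = 1.571 rad/s (from 15 rpm).
Differentiating the loop-closure r₂e^{iθ₂}+r₃e^{iθ₃}=r₁+r₄e^{iθ₄} gives r₂ω₂e^{iθ₂}+r₃ω₃e^{iθ₃}=r₄ω₄e^{iθ₄}.
Eliminating the other unknown: ω₄ = r₂ω₂ sin(θ₂−θ₃) / [r₄ sin(θ₄−θ₃)].
Numerator sine = +0.94322; denominator sine = -0.94997.
Result = 0.0317·1.571·(+0.94322) / (0.0997·(-0.94997)) = -0.49589 rad/s; magnitude 0.49589 rad/s.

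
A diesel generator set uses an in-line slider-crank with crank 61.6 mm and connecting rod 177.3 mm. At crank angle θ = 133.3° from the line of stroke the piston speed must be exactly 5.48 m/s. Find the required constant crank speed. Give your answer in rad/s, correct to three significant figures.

162

For an in-line slider-crank, |v_piston| = rω|sinθ|·[1 + r cosθ/√(L² − r² sin²θ)].
With r = 0.0616 m, L = 0.1773 m, θ = 133.3°: the bracketed kinematic factor |dx/dθ| = 0.03379 m.
ω = v/|dx/dθ| = 5.48/0.03379 = 162.18 rad/s.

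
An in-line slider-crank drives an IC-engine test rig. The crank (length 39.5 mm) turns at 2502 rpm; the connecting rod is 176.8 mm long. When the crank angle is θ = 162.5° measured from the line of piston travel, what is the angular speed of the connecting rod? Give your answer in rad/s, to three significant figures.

56.0

ω = 262 rad/s (converted from 2502 rpm).
The rod makes angle φ with the slider axis where L sinφ = r sinθ; differentiating, L cosφ·φ̇ = r ω cosθ.
L cosφ = √(L² − r² sin²θ) = 0.1764 m.
|ω_rod| = r ω |cosθ| / √(L² − r² sin²θ) = 0.0395·262·0.95372/0.1764 = 55.954 rad/s.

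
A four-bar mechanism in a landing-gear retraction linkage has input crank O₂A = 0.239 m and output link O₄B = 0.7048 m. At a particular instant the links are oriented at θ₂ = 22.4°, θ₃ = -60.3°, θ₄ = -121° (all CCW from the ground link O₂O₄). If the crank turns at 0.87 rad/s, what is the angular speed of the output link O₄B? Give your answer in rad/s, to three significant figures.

0.336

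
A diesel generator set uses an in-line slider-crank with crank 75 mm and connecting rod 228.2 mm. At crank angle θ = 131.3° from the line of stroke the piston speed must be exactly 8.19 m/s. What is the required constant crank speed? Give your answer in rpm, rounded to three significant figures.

1790

For an in-line slider-crank, |v_piston| = rω|sinθ|·[1 + r cosθ/√(L² − r² sin²θ)].
With r = 0.075 m, L = 0.2282 m, θ = 131.3°: the bracketed kinematic factor |dx/dθ| = 0.043732 m.
ω = v/|dx/dθ| = 8.19/0.043732 = 187.28 rad/s.
N = 60ω/(2π) = 1788.4 rpm.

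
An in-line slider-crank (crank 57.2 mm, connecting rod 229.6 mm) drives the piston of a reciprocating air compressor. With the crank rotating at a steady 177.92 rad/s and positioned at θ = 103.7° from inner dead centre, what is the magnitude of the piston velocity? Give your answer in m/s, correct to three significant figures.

9.29

ω = 177.9 rad/s
For an in-line slider-crank, x = r cosθ + √(L² − r² sin²θ), so v = −rω sinθ·[1 + r cosθ/√(L² − r² sin²θ)].
With r = 0.0572 m, L = 0.2296 m, θ = 103.7°: √(L² − r² sin²θ) = 0.22277 m.
v = −0.0572·177.9·0.97155·[1 + 0.0572·-0.23684/0.22277] = -9.2862 m/s.
|v| = 9.2862 m/s.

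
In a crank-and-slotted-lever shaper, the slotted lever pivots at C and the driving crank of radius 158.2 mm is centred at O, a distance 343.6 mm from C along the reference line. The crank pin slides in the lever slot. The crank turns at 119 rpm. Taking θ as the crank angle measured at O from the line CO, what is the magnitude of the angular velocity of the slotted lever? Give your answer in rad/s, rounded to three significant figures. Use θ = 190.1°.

ω = 12.46 rad/s (from 119 rpm).
Crank pin A relative to C: A = (d + r cosθ, r sinθ); lever angle φ = atan2(r sinθ, d + r cosθ).
Differentiating tanφ: φ̇ = rω(d cosθ + r)/(d² + r² + 2dr cosθ).
d² + r² + 2dr cosθ = |CA|² = 0.0360579 m²;  d cosθ + r = -0.18008 m.
|ω_lever| = |0.1582·12.46·-0.18008| / 0.0360579 = 9.8455 rad/s.

9.85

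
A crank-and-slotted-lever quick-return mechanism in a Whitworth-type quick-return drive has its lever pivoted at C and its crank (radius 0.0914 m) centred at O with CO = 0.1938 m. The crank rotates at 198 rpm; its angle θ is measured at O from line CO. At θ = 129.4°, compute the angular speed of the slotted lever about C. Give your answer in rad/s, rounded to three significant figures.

2.56

ω = 20.73 rad/s (from 198 rpm).
Crank pin A relative to C: A = (d + r cosθ, r sinθ); lever angle φ = atan2(r sinθ, d + r cosθ).
Differentiating tanφ: φ̇ = rω(d cosθ + r)/(d² + r² + 2dr cosθ).
d² + r² + 2dr cosθ = |CA|² = 0.023426 m²;  d cosθ + r = -0.031611 m.
|ω_lever| = |0.0914·20.73·-0.031611| / 0.023426 = 2.5573 rad/s.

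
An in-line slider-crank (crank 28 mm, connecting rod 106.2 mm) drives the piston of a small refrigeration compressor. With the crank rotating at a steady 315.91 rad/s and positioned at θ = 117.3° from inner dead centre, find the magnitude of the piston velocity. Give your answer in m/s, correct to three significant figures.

ω = 315.9 rad/s
For an in-line slider-crank, x = r cosθ + √(L² − r² sin²θ), so v = −rω sinθ·[1 + r cosθ/√(L² − r² sin²θ)].
With r = 0.028 m, L = 0.1062 m, θ = 117.3°: √(L² − r² sin²θ) = 0.10324 m.
v = −0.028·315.9·0.88862·[1 + 0.028·-0.45865/0.10324] = -6.8825 m/s.
|v| = 6.8825 m/s.

6.88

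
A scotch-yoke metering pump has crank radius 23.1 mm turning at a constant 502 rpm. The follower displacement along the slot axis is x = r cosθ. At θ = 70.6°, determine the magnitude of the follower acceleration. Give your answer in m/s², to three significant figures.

ω = 52.57 rad/s (from 502 rpm).
x = r cosθ ⇒ ẍ = −rω² cosθ (ω constant).
|a| = rω²|cosθ| = 0.0231·(52.57)²·|cos 70.6°| = 21.204 m/s².

21.2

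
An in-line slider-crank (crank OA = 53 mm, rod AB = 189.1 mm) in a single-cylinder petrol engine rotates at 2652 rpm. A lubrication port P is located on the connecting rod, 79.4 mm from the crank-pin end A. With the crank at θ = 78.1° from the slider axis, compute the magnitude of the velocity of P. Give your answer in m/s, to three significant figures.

ω = 277.7 rad/s.  Crank-pin speed |V_A| = rω = 14.719 m/s, perpendicular to OA.
Rod angle: sinφ = −(r/L) sinθ ⇒ φ = -15.917°; ω_rod = −rω cosθ/√(L²−r²sin²θ) = -16.69 rad/s.
V_P = V_A + ω_rod × AP, with AP = 0.0794 m along the rod.
Components: V_Px = −rω sinθ − a·ω_rod·sinφ = -14.766 m/s;  V_Py = rω cosθ + a·ω_rod·cosφ = +1.7607 m/s.
|V_P| = √(V_Px² + V_Py²) = 14.871 m/s.

14.9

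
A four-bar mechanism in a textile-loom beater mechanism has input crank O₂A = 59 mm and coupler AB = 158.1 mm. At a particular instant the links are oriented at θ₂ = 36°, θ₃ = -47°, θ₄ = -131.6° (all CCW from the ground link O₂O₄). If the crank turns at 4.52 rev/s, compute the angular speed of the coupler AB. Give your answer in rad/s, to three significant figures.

ω₂ = 28.4 rad/s (from 4.52 rev/s).
Differentiating the loop-closure r₂e^{iθ₂}+r₃e^{iθ₃}=r₁+r₄e^{iθ₄} gives r₂ω₂e^{iθ₂}+r₃ω₃e^{iθ₃}=r₄ω₄e^{iθ₄}.
Eliminating the other unknown: ω₃ = r₂ω₂ sin(θ₄−θ₂) / [r₃ sin(θ₃−θ₄)].
Numerator sine = -0.21474; denominator sine = +0.99556.
Result = 0.059·28.4·(-0.21474) / (0.1581·(+0.99556)) = -2.286 rad/s; magnitude 2.286 rad/s.

2.29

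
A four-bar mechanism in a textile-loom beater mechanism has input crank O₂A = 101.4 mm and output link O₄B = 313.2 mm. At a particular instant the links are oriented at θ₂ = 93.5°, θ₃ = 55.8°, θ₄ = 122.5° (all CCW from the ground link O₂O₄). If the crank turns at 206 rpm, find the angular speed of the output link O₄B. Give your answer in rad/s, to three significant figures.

ω₂ = 21.57 rad/s (from 206 rpm).
Differentiating the loop-closure r₂e^{iθ₂}+r₃e^{iθ₃}=r₁+r₄e^{iθ₄} gives r₂ω₂e^{iθ₂}+r₃ω₃e^{iθ₃}=r₄ω₄e^{iθ₄}.
Eliminating the other unknown: ω₄ = r₂ω₂ sin(θ₂−θ₃) / [r₄ sin(θ₄−θ₃)].
Numerator sine = +0.61153; denominator sine = +0.91845.
Result = 0.1014·21.57·(+0.61153) / (0.3132·(+0.91845)) = +4.6502 rad/s; magnitude 4.6502 rad/s.

4.65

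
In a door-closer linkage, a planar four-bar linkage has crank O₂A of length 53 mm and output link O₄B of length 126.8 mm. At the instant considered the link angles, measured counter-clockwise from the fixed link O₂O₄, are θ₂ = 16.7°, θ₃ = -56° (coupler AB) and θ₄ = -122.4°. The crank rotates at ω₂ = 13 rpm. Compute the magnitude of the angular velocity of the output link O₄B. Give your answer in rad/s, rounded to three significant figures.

0.593

ω₂ = 1.361 rad/s (from 13 rpm).
Differentiating the loop-closure r₂e^{iθ₂}+r₃e^{iθ₃}=r₁+r₄e^{iθ₄} gives r₂ω₂e^{iθ₂}+r₃ω₃e^{iθ₃}=r₄ω₄e^{iθ₄}.
Eliminating the other unknown: ω₄ = r₂ω₂ sin(θ₂−θ₃) / [r₄ sin(θ₄−θ₃)].
Numerator sine = +0.95476; denominator sine = -0.91636.
Result = 0.053·1.361·(+0.95476) / (0.1268·(-0.91636)) = -0.59286 rad/s; magnitude 0.59286 rad/s.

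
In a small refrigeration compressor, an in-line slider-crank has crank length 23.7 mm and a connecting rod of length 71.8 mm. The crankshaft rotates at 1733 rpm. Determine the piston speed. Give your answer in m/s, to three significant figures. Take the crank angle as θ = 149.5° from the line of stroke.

ω = 2π·1733/60 = 181.5 rad/s
For an in-line slider-crank, x = r cosθ + √(L² − r² sin²θ), so v = −rω sinθ·[1 + r cosθ/√(L² − r² sin²θ)].
With r = 0.0237 m, L = 0.0718 m, θ = 149.5°: √(L² − r² sin²θ) = 0.070785 m.
v = −0.0237·181.5·0.50754·[1 + 0.0237·-0.86163/0.070785] = -1.5532 m/s.
|v| = 1.5532 m/s.

1.55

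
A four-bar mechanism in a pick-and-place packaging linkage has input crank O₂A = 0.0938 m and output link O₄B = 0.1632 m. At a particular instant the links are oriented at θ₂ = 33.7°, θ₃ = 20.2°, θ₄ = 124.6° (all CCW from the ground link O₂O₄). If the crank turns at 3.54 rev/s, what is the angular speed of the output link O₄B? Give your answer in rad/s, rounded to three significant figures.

3.08

ω₂ = 22.24 rad/s (from 3.54 rev/s).
Differentiating the loop-closure r₂e^{iθ₂}+r₃e^{iθ₃}=r₁+r₄e^{iθ₄} gives r₂ω₂e^{iθ₂}+r₃ω₃e^{iθ₃}=r₄ω₄e^{iθ₄}.
Eliminating the other unknown: ω₄ = r₂ω₂ sin(θ₂−θ₃) / [r₄ sin(θ₄−θ₃)].
Numerator sine = +0.23345; denominator sine = +0.96858.
Result = 0.0938·22.24·(+0.23345) / (0.1632·(+0.96858)) = +3.0812 rad/s; magnitude 3.0812 rad/s.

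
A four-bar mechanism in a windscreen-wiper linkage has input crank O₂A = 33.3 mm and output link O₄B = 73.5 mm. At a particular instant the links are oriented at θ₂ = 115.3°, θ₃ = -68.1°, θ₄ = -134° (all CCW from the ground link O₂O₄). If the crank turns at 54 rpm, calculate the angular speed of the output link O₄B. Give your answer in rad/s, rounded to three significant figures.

0.166

ω₂ = 5.655 rad/s (from 54 rpm).
Differentiating the loop-closure r₂e^{iθ₂}+r₃e^{iθ₃}=r₁+r₄e^{iθ₄} gives r₂ω₂e^{iθ₂}+r₃ω₃e^{iθ₃}=r₄ω₄e^{iθ₄}.
Eliminating the other unknown: ω₄ = r₂ω₂ sin(θ₂−θ₃) / [r₄ sin(θ₄−θ₃)].
Numerator sine = -0.05931; denominator sine = -0.91283.
Result = 0.0333·5.655·(-0.05931) / (0.0735·(-0.91283)) = +0.16645 rad/s; magnitude 0.16645 rad/s.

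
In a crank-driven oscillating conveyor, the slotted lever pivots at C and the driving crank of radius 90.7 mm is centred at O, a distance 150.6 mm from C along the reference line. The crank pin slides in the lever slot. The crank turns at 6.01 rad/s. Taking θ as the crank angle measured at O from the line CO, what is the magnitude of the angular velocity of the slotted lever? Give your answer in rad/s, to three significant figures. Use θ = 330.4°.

ω = 6.01 rad/s
Crank pin A relative to C: A = (d + r cosθ, r sinθ); lever angle φ = atan2(r sinθ, d + r cosθ).
Differentiating tanφ: φ̇ = rω(d cosθ + r)/(d² + r² + 2dr cosθ).
d² + r² + 2dr cosθ = |CA|² = 0.0546604 m²;  d cosθ + r = +0.22165 m.
|ω_lever| = |0.0907·6.01·+0.22165| / 0.0546604 = 2.2104 rad/s.

2.21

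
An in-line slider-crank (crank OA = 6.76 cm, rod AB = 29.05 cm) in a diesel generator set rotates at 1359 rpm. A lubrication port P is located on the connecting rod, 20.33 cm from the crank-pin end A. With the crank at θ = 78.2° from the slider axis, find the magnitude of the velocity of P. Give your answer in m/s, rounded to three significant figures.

ω = 142.3 rad/s.  Crank-pin speed |V_A| = rω = 9.6204 m/s, perpendicular to OA.
Rod angle: sinφ = −(r/L) sinθ ⇒ φ = -13.167°; ω_rod = −rω cosθ/√(L²−r²sin²θ) = -6.9551 rad/s.
V_P = V_A + ω_rod × AP, with AP = 0.2033 m along the rod.
Components: V_Px = −rω sinθ − a·ω_rod·sinφ = -9.7392 m/s;  V_Py = rω cosθ + a·ω_rod·cosφ = +0.59054 m/s.
|V_P| = √(V_Px² + V_Py²) = 9.7571 m/s.

9.76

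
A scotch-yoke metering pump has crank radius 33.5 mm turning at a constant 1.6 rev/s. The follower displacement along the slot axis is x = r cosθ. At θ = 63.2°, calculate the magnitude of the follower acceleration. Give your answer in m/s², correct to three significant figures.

ω = 10.05 rad/s (from 1.6 rev/s).
x = r cosθ ⇒ ẍ = −rω² cosθ (ω constant).
|a| = rω²|cosθ| = 0.0335·(10.05)²·|cos 63.2°| = 1.5265 m/s².

1.53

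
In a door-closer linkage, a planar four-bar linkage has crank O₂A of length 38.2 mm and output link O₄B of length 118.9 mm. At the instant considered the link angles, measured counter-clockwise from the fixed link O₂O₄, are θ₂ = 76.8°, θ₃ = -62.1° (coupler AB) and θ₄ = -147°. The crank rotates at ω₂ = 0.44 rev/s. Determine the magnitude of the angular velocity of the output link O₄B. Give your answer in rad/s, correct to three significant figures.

ω₂ = 2.765 rad/s (from 0.44 rev/s).
Differentiating the loop-closure r₂e^{iθ₂}+r₃e^{iθ₃}=r₁+r₄e^{iθ₄} gives r₂ω₂e^{iθ₂}+r₃ω₃e^{iθ₃}=r₄ω₄e^{iθ₄}.
Eliminating the other unknown: ω₄ = r₂ω₂ sin(θ₂−θ₃) / [r₄ sin(θ₄−θ₃)].
Numerator sine = +0.65738; denominator sine = -0.99604.
Result = 0.0382·2.765·(+0.65738) / (0.1189·(-0.99604)) = -0.58621 rad/s; magnitude 0.58621 rad/s.

0.586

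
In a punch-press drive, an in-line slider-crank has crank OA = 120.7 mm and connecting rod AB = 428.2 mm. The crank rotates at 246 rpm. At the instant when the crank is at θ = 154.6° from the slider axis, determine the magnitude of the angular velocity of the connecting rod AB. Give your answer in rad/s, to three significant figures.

6.61

ω = 25.76 rad/s (converted from 246 rpm).
The rod makes angle φ with the slider axis where L sinφ = r sinθ; differentiating, L cosφ·φ̇ = r ω cosθ.
L cosφ = √(L² − r² sin²θ) = 0.42506 m.
|ω_rod| = r ω |cosθ| / √(L² − r² sin²θ) = 0.1207·25.76·0.90334/0.42506 = 6.608 rad/s.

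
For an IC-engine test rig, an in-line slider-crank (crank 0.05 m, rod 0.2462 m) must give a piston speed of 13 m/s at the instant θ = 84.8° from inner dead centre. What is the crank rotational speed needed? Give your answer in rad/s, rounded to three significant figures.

For an in-line slider-crank, |v_piston| = rω|sinθ|·[1 + r cosθ/√(L² − r² sin²θ)].
With r = 0.05 m, L = 0.2462 m, θ = 84.8°: the bracketed kinematic factor |dx/dθ| = 0.05073 m.
ω = v/|dx/dθ| = 13/0.05073 = 256.26 rad/s.

256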